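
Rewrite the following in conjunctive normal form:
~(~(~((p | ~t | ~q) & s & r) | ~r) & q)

~(~(~((p | ~t | ~q) & s & r) | ~r) & q)
⇔ ~~(~((p | ~t | ~q) & s & r) | ~r) | ~q   [De Morgan]
⇔ ~((p | ~t | ~q) & s & r) | ~r | ~q   [double negation]
⇔ ~(p | ~t | ~q) | ~s | ~r | ~r | ~q   [De Morgan]
⇔ (~p & ~~t & ~~q) | ~s | ~r | ~r | ~q   [De Morgan]
⇔ (~p & t & ~~q) | ~s | ~r | ~r | ~q   [double negation]
⇔ (~p & t & q) | ~s | ~r | ~r | ~q   [double negation]
⇔ (~p | ~s | ~r | ~r | ~q) & (t | ~s | ~r | ~r | ~q) & (q | ~s | ~r | ~r | ~q)   [distribute | over &]
⇔ (~p | ~s | ~r | ~q) & (t | ~s | ~r | ~q)   [simplify]

(~p | ~s | ~r | ~q) & (t | ~s | ~r | ~q)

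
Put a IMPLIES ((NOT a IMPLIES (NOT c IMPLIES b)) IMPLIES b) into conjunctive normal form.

a IMPLIES ((NOT a IMPLIES (NOT c IMPLIES b)) IMPLIES b)
≡ NOT a OR ((NOT a IMPLIES (NOT c IMPLIES b)) IMPLIES b)   [eliminate IMPLIES]
≡ NOT a OR NOT (NOT a IMPLIES (NOT c IMPLIES b)) OR b   [eliminate IMPLIES]
≡ NOT a OR NOT (NOT NOT a OR (NOT c IMPLIES b)) OR b   [eliminate IMPLIES]
≡ NOT a OR NOT (NOT NOT a OR NOT NOT c OR b) OR b   [eliminate IMPLIES]
≡ NOT a OR (NOT NOT NOT a AND NOT NOT NOT c AND NOT b) OR b   [De Morgan]
≡ NOT a OR (NOT a AND NOT NOT NOT c AND NOT b) OR b   [double negation]
≡ NOT a OR (NOT a AND NOT c AND NOT b) OR b   [double negation]
≡ (NOT a OR NOT a OR b) AND (NOT a OR NOT c OR b) AND (NOT a OR NOT b OR b)   [distribute OR over AND]
≡ NOT a OR b   [simplify]

NOT a OR b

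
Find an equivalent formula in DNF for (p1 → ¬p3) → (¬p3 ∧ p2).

(p1 → ¬p3) → (¬p3 ∧ p2)
= ¬(p1 → ¬p3) ∨ (¬p3 ∧ p2)   [eliminate →]
= ¬(¬p1 ∨ ¬p3) ∨ (¬p3 ∧ p2)   [eliminate →]
= (¬¬p1 ∧ ¬¬p3) ∨ (¬p3 ∧ p2)   [De Morgan]
= (p1 ∧ ¬¬p3) ∨ (¬p3 ∧ p2)   [double negation]
= (p1 ∧ p3) ∨ (¬p3 ∧ p2)   [double negation]

(p1 ∧ p3) ∨ (¬p3 ∧ p2)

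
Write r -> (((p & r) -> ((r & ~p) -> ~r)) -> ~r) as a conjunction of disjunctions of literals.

r -> (((p & r) -> ((r & ~p) -> ~r)) -> ~r)
⇔ ~r | (((p & r) -> ((r & ~p) -> ~r)) -> ~r)
⇔ ~r | ~((p & r) -> ((r & ~p) -> ~r)) | ~r
⇔ ~r | ~(~(p & r) | ((r & ~p) -> ~r)) | ~r
⇔ ~r | ~(~(p & r) | ~(r & ~p) | ~r) | ~r
⇔ ~r | (~~(p & r) & ~~(r & ~p) & ~~r) | ~r
⇔ ~r | (p & r & ~~(r & ~p) & ~~r) | ~r
⇔ ~r | (p & r & r & ~p & ~~r) | ~r
⇔ ~r | (p & r & r & ~p & r) | ~r
⇔ (~r | p | ~r) & (~r | r | ~r) & (~r | r | ~r) & (~r | ~p | ~r) & (~r | r | ~r)
⇔ (~r | p) & (~r | ~p)

(~r | p) & (~r | ~p)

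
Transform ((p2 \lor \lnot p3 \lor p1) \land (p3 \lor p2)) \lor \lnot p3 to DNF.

p2 \lor (p1 \land p3) \lor \lnot p3

((p2 \lor \lnot p3 \lor p1) \land (p3 \lor p2)) \lor \lnot p3
≡ (p2 \land p3) \lor (p2 \land p2) \lor (\lnot p3 \land p3) \lor (\lnot p3 \land p2) \lor (p1 \land p3) \lor (p1 \land p2) \lor \lnot p3   [distribute \land over \lor]
≡ p2 \lor (p1 \land p3) \lor \lnot p3   [simplify]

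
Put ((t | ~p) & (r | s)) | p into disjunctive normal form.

((t | ~p) & (r | s)) | p
≡ (t & r) | (t & s) | (~p & r) | (~p & s) | p   — distribute & over |

(t & r) | (t & s) | (~p & r) | (~p & s) | p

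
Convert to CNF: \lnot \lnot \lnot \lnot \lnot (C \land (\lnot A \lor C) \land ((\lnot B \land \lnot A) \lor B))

\lnot \lnot \lnot \lnot \lnot (C \land (\lnot A \lor C) \land ((\lnot B \land \lnot A) \lor B))
= \lnot \lnot \lnot (C \land (\lnot A \lor C) \land ((\lnot B \land \lnot A) \lor B))
= \lnot (C \land (\lnot A \lor C) \land ((\lnot B \land \lnot A) \lor B))
= \lnot C \lor \lnot (\lnot A \lor C) \lor \lnot ((\lnot B \land \lnot A) \lor B)
= \lnot C \lor (\lnot \lnot A \land \lnot C) \lor \lnot ((\lnot B \land \lnot A) \lor B)
= \lnot C \lor (A \land \lnot C) \lor \lnot ((\lnot B \land \lnot A) \lor B)
= \lnot C \lor (A \land \lnot C) \lor (\lnot (\lnot B \land \lnot A) \land \lnot B)
= \lnot C \lor (A \land \lnot C) \lor ((\lnot \lnot B \lor \lnot \lnot A) \land \lnot B)
= \lnot C \lor (A \land \lnot C) \lor ((B \lor \lnot \lnot A) \land \lnot B)
= \lnot C \lor (A \land \lnot C) \lor ((B \lor A) \land \lnot B)
= (\lnot C \lor A \lor B \lor A) \land (\lnot C \lor A \lor \lnot B) \land (\lnot C \lor \lnot C \lor B \lor A) \land (\lnot C \lor \lnot C \lor \lnot B)
= (\lnot C \lor A \lor B) \land (\lnot C \lor \lnot B)

(\lnot C \lor A \lor B) \land (\lnot C \lor \lnot B)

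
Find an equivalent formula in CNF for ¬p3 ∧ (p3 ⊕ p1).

¬p3 ∧ (p3 ⊕ p1)
⇔ ¬p3 ∧ (p3 ∨ p1) ∧ ¬(p3 ∧ p1)
⇔ ¬p3 ∧ (p3 ∨ p1) ∧ (¬p3 ∨ ¬p1)
⇔ ¬p3 ∧ (p3 ∨ p1)

¬p3 ∧ (p3 ∨ p1)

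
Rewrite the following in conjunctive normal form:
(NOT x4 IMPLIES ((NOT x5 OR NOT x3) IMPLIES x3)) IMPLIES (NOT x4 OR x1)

NOT x4 OR x1

(NOT x4 IMPLIES ((NOT x5 OR NOT x3) IMPLIES x3)) IMPLIES (NOT x4 OR x1)
= NOT (NOT x4 IMPLIES ((NOT x5 OR NOT x3) IMPLIES x3)) OR NOT x4 OR x1   [eliminate IMPLIES]
= NOT (NOT NOT x4 OR ((NOT x5 OR NOT x3) IMPLIES x3)) OR NOT x4 OR x1   [eliminate IMPLIES]
= NOT (NOT NOT x4 OR NOT (NOT x5 OR NOT x3) OR x3) OR NOT x4 OR x1   [eliminate IMPLIES]
= (NOT NOT NOT x4 AND NOT NOT (NOT x5 OR NOT x3) AND NOT x3) OR NOT x4 OR x1   [De Morgan]
= (NOT x4 AND NOT NOT (NOT x5 OR NOT x3) AND NOT x3) OR NOT x4 OR x1   [double negation]
= (NOT x4 AND (NOT x5 OR NOT x3) AND NOT x3) OR NOT x4 OR x1   [double negation]
= (NOT x4 OR NOT x4 OR x1) AND (NOT x5 OR NOT x3 OR NOT x4 OR x1) AND (NOT x3 OR NOT x4 OR x1)   [distribute OR over AND]
= NOT x4 OR x1   [simplify]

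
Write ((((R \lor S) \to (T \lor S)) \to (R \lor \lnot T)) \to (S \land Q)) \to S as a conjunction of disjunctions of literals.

R \lor S \lor \lnot T

((((R \lor S) \to (T \lor S)) \to (R \lor \lnot T)) \to (S \land Q)) \to S
⇔ \lnot ((((R \lor S) \to (T \lor S)) \to (R \lor \lnot T)) \to (S \land Q)) \lor S   (eliminate \to)
⇔ \lnot (\lnot (((R \lor S) \to (T \lor S)) \to (R \lor \lnot T)) \lor (S \land Q)) \lor S   (eliminate \to)
⇔ \lnot (\lnot (\lnot ((R \lor S) \to (T \lor S)) \lor R \lor \lnot T) \lor (S \land Q)) \lor S   (eliminate \to)
⇔ \lnot (\lnot (\lnot (\lnot (R \lor S) \lor T \lor S) \lor R \lor \lnot T) \lor (S \land Q)) \lor S   (eliminate \to)
⇔ (\lnot \lnot (\lnot (\lnot (R \lor S) \lor T \lor S) \lor R \lor \lnot T) \land \lnot (S \land Q)) \lor S   (De Morgan)
⇔ ((\lnot (\lnot (R \lor S) \lor T \lor S) \lor R \lor \lnot T) \land \lnot (S \land Q)) \lor S   (double negation)
⇔ (((\lnot \lnot (R \lor S) \land \lnot T \land \lnot S) \lor R \lor \lnot T) \land \lnot (S \land Q)) \lor S   (De Morgan)
⇔ ((((R \lor S) \land \lnot T \land \lnot S) \lor R \lor \lnot T) \land \lnot (S \land Q)) \lor S   (double negation)
⇔ ((((R \lor S) \land \lnot T \land \lnot S) \lor R \lor \lnot T) \land (\lnot S \lor \lnot Q)) \lor S   (De Morgan)
⇔ (R \lor S \lor R \lor \lnot T \lor S) \land (\lnot T \lor R \lor \lnot T \lor S) \land (\lnot S \lor R \lor \lnot T \lor S) \land (\lnot S \lor \lnot Q \lor S)   (distribute \lor over \land)
⇔ R \lor S \lor \lnot T   (simplify)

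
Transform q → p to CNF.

¬q ∨ p

q → p
≡ ¬q ∨ p   — eliminate →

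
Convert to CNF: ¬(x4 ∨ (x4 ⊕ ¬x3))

¬(x4 ∨ (x4 ⊕ ¬x3))
⇔ ¬(x4 ∨ ((x4 ∨ ¬x3) ∧ ¬(x4 ∧ ¬x3)))   [expand ⊕]
⇔ ¬x4 ∧ ¬((x4 ∨ ¬x3) ∧ ¬(x4 ∧ ¬x3))   [De Morgan]
⇔ ¬x4 ∧ (¬(x4 ∨ ¬x3) ∨ ¬¬(x4 ∧ ¬x3))   [De Morgan]
⇔ ¬x4 ∧ ((¬x4 ∧ ¬¬x3) ∨ ¬¬(x4 ∧ ¬x3))   [De Morgan]
⇔ ¬x4 ∧ ((¬x4 ∧ x3) ∨ ¬¬(x4 ∧ ¬x3))   [double negation]
⇔ ¬x4 ∧ ((¬x4 ∧ x3) ∨ (x4 ∧ ¬x3))   [double negation]
⇔ ¬x4 ∧ (¬x4 ∨ x4) ∧ (¬x4 ∨ ¬x3) ∧ (x3 ∨ x4) ∧ (x3 ∨ ¬x3)   [distribute ∨ over ∧]
⇔ ¬x4 ∧ (x3 ∨ x4)   [simplify]

¬x4 ∧ (x3 ∨ x4)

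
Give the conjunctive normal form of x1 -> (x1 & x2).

x1 -> (x1 & x2)
≡ ~x1 | (x1 & x2)
≡ (~x1 | x1) & (~x1 | x2)
≡ ~x1 | x2

~x1 | x2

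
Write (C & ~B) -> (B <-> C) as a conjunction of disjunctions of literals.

~C | B

(C & ~B) -> (B <-> C)
≡ ~(C & ~B) | (B <-> C)   (eliminate ->)
≡ ~(C & ~B) | ((B -> C) & (C -> B))   (eliminate <->)
≡ ~(C & ~B) | ((~B | C) & (C -> B))   (eliminate ->)
≡ ~(C & ~B) | ((~B | C) & (~C | B))   (eliminate ->)
≡ ~C | ~~B | ((~B | C) & (~C | B))   (De Morgan)
≡ ~C | B | ((~B | C) & (~C | B))   (double negation)
≡ (~C | B | ~B | C) & (~C | B | ~C | B)   (distribute | over &)
≡ ~C | B   (simplify)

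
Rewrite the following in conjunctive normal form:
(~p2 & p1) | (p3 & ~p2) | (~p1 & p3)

(~p2 & p1) | (p3 & ~p2) | (~p1 & p3)
≡ (~p2 | p3 | ~p1) & (~p2 | p3 | p3) & (~p2 | ~p2 | ~p1) & (~p2 | ~p2 | p3) & (p1 | p3 | ~p1) & (p1 | p3 | p3) & (p1 | ~p2 | ~p1) & (p1 | ~p2 | p3)   — distribute | over &
≡ (~p2 | p3) & (~p2 | ~p1) & (p1 | p3)   — simplify

(~p2 | p3) & (~p2 | ~p1) & (p1 | p3)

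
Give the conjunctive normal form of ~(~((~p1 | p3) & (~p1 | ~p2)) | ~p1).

~(~((~p1 | p3) & (~p1 | ~p2)) | ~p1)
= ~~((~p1 | p3) & (~p1 | ~p2)) & ~~p1   [De Morgan]
= (~p1 | p3) & (~p1 | ~p2) & ~~p1   [double negation]
= (~p1 | p3) & (~p1 | ~p2) & p1   [double negation]

(~p1 | p3) & (~p1 | ~p2) & p1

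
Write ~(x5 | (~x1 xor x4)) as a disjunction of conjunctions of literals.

(~x5 & x1 & ~x4) | (~x5 & x4 & ~x1)

~(x5 | (~x1 xor x4))
⇔ ~(x5 | (~x1 & ~x4) | (~~x1 & x4))   [expand xor]
⇔ ~x5 & ~(~x1 & ~x4) & ~(~~x1 & x4)   [De Morgan]
⇔ ~x5 & (~~x1 | ~~x4) & ~(~~x1 & x4)   [De Morgan]
⇔ ~x5 & (x1 | ~~x4) & ~(~~x1 & x4)   [double negation]
⇔ ~x5 & (x1 | x4) & ~(~~x1 & x4)   [double negation]
⇔ ~x5 & (x1 | x4) & (~~~x1 | ~x4)   [De Morgan]
⇔ ~x5 & (x1 | x4) & (~x1 | ~x4)   [double negation]
⇔ (~x5 & x1 & ~x1) | (~x5 & x1 & ~x4) | (~x5 & x4 & ~x1) | (~x5 & x4 & ~x4)   [distribute & over |]
⇔ (~x5 & x1 & ~x4) | (~x5 & x4 & ~x1)   [simplify]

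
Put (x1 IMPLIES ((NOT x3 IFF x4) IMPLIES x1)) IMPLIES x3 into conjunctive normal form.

(x1 IMPLIES ((NOT x3 IFF x4) IMPLIES x1)) IMPLIES x3
≡ NOT (x1 IMPLIES ((NOT x3 IFF x4) IMPLIES x1)) OR x3   [eliminate IMPLIES]
≡ NOT (NOT x1 OR ((NOT x3 IFF x4) IMPLIES x1)) OR x3   [eliminate IMPLIES]
≡ NOT (NOT x1 OR NOT (NOT x3 IFF x4) OR x1) OR x3   [eliminate IMPLIES]
≡ NOT (NOT x1 OR NOT ((NOT x3 IMPLIES x4) AND (x4 IMPLIES NOT x3)) OR x1) OR x3   [eliminate IFF]
≡ NOT (NOT x1 OR NOT ((NOT NOT x3 OR x4) AND (x4 IMPLIES NOT x3)) OR x1) OR x3   [eliminate IMPLIES]
≡ NOT (NOT x1 OR NOT ((NOT NOT x3 OR x4) AND (NOT x4 OR NOT x3)) OR x1) OR x3   [eliminate IMPLIES]
≡ (NOT NOT x1 AND NOT NOT ((NOT NOT x3 OR x4) AND (NOT x4 OR NOT x3)) AND NOT x1) OR x3   [De Morgan]
≡ (x1 AND NOT NOT ((NOT NOT x3 OR x4) AND (NOT x4 OR NOT x3)) AND NOT x1) OR x3   [double negation]
≡ (x1 AND (NOT NOT x3 OR x4) AND (NOT x4 OR NOT x3) AND NOT x1) OR x3   [double negation]
≡ (x1 AND (x3 OR x4) AND (NOT x4 OR NOT x3) AND NOT x1) OR x3   [double negation]
≡ (x1 OR x3) AND (x3 OR x4 OR x3) AND (NOT x4 OR NOT x3 OR x3) AND (NOT x1 OR x3)   [distribute OR over AND]
≡ (x1 OR x3) AND (x3 OR x4) AND (NOT x1 OR x3)   [simplify]

(x1 OR x3) AND (x3 OR x4) AND (NOT x1 OR x3)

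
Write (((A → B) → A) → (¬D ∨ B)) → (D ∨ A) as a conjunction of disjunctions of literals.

A ∨ D

(((A → B) → A) → (¬D ∨ B)) → (D ∨ A)
≡ ¬(((A → B) → A) → (¬D ∨ B)) ∨ D ∨ A   [eliminate →]
≡ ¬(¬((A → B) → A) ∨ ¬D ∨ B) ∨ D ∨ A   [eliminate →]
≡ ¬(¬(¬(A → B) ∨ A) ∨ ¬D ∨ B) ∨ D ∨ A   [eliminate →]
≡ ¬(¬(¬(¬A ∨ B) ∨ A) ∨ ¬D ∨ B) ∨ D ∨ A   [eliminate →]
≡ (¬¬(¬(¬A ∨ B) ∨ A) ∧ ¬¬D ∧ ¬B) ∨ D ∨ A   [De Morgan]
≡ ((¬(¬A ∨ B) ∨ A) ∧ ¬¬D ∧ ¬B) ∨ D ∨ A   [double negation]
≡ (((¬¬A ∧ ¬B) ∨ A) ∧ ¬¬D ∧ ¬B) ∨ D ∨ A   [De Morgan]
≡ (((A ∧ ¬B) ∨ A) ∧ ¬¬D ∧ ¬B) ∨ D ∨ A   [double negation]
≡ (((A ∧ ¬B) ∨ A) ∧ D ∧ ¬B) ∨ D ∨ A   [double negation]
≡ (A ∨ A ∨ D ∨ A) ∧ (¬B ∨ A ∨ D ∨ A) ∧ (D ∨ D ∨ A) ∧ (¬B ∨ D ∨ A)   [distribute ∨ over ∧]
≡ A ∨ D   [simplify]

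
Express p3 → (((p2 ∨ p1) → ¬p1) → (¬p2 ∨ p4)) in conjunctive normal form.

¬p3 ∨ p1 ∨ ¬p2 ∨ p4

p3 → (((p2 ∨ p1) → ¬p1) → (¬p2 ∨ p4))
= ¬p3 ∨ (((p2 ∨ p1) → ¬p1) → (¬p2 ∨ p4))   (eliminate →)
= ¬p3 ∨ ¬((p2 ∨ p1) → ¬p1) ∨ ¬p2 ∨ p4   (eliminate →)
= ¬p3 ∨ ¬(¬(p2 ∨ p1) ∨ ¬p1) ∨ ¬p2 ∨ p4   (eliminate →)
= ¬p3 ∨ (¬¬(p2 ∨ p1) ∧ ¬¬p1) ∨ ¬p2 ∨ p4   (De Morgan)
= ¬p3 ∨ ((p2 ∨ p1) ∧ ¬¬p1) ∨ ¬p2 ∨ p4   (double negation)
= ¬p3 ∨ ((p2 ∨ p1) ∧ p1) ∨ ¬p2 ∨ p4   (double negation)
= (¬p3 ∨ p2 ∨ p1 ∨ ¬p2 ∨ p4) ∧ (¬p3 ∨ p1 ∨ ¬p2 ∨ p4)   (distribute ∨ over ∧)
= ¬p3 ∨ p1 ∨ ¬p2 ∨ p4   (simplify)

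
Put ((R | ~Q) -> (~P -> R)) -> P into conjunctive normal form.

((R | ~Q) -> (~P -> R)) -> P
⇔ ~((R | ~Q) -> (~P -> R)) | P   [eliminate ->]
⇔ ~(~(R | ~Q) | (~P -> R)) | P   [eliminate ->]
⇔ ~(~(R | ~Q) | ~~P | R) | P   [eliminate ->]
⇔ (~~(R | ~Q) & ~~~P & ~R) | P   [De Morgan]
⇔ ((R | ~Q) & ~~~P & ~R) | P   [double negation]
⇔ ((R | ~Q) & ~P & ~R) | P   [double negation]
⇔ (R | ~Q | P) & (~P | P) & (~R | P)   [distribute | over &]
⇔ (R | ~Q | P) & (~R | P)   [simplify]

(R | ~Q | P) & (~R | P)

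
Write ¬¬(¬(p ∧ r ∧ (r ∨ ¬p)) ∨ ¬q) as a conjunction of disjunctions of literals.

¬p ∨ ¬r ∨ ¬q

¬¬(¬(p ∧ r ∧ (r ∨ ¬p)) ∨ ¬q)
≡ ¬(p ∧ r ∧ (r ∨ ¬p)) ∨ ¬q   [double negation]
≡ ¬p ∨ ¬r ∨ ¬(r ∨ ¬p) ∨ ¬q   [De Morgan]
≡ ¬p ∨ ¬r ∨ (¬r ∧ ¬¬p) ∨ ¬q   [De Morgan]
≡ ¬p ∨ ¬r ∨ (¬r ∧ p) ∨ ¬q   [double negation]
≡ (¬p ∨ ¬r ∨ ¬r ∨ ¬q) ∧ (¬p ∨ ¬r ∨ p ∨ ¬q)   [distribute ∨ over ∧]
≡ ¬p ∨ ¬r ∨ ¬q   [simplify]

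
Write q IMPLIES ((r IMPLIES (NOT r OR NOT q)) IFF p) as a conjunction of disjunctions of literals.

q IMPLIES ((r IMPLIES (NOT r OR NOT q)) IFF p)
= NOT q OR ((r IMPLIES (NOT r OR NOT q)) IFF p)
= NOT q OR (((r IMPLIES (NOT r OR NOT q)) IMPLIES p) AND (p IMPLIES (r IMPLIES (NOT r OR NOT q))))
= NOT q OR ((NOT (r IMPLIES (NOT r OR NOT q)) OR p) AND (p IMPLIES (r IMPLIES (NOT r OR NOT q))))
= NOT q OR ((NOT (NOT r OR NOT r OR NOT q) OR p) AND (p IMPLIES (r IMPLIES (NOT r OR NOT q))))
= NOT q OR ((NOT (NOT r OR NOT r OR NOT q) OR p) AND (NOT p OR (r IMPLIES (NOT r OR NOT q))))
= NOT q OR ((NOT (NOT r OR NOT r OR NOT q) OR p) AND (NOT p OR NOT r OR NOT r OR NOT q))
= NOT q OR (((NOT NOT r AND NOT NOT r AND NOT NOT q) OR p) AND (NOT p OR NOT r OR NOT r OR NOT q))
= NOT q OR (((r AND NOT NOT r AND NOT NOT q) OR p) AND (NOT p OR NOT r OR NOT r OR NOT q))
= NOT q OR (((r AND r AND NOT NOT q) OR p) AND (NOT p OR NOT r OR NOT r OR NOT q))
= NOT q OR (((r AND r AND q) OR p) AND (NOT p OR NOT r OR NOT r OR NOT q))
= (NOT q OR r OR p) AND (NOT q OR r OR p) AND (NOT q OR q OR p) AND (NOT q OR NOT p OR NOT r OR NOT r OR NOT q)
= (NOT q OR r OR p) AND (NOT q OR NOT p OR NOT r)

(NOT q OR r OR p) AND (NOT q OR NOT p OR NOT r)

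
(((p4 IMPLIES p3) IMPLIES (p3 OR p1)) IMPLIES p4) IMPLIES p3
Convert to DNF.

(((p4 IMPLIES p3) IMPLIES (p3 OR p1)) IMPLIES p4) IMPLIES p3
≡ NOT (((p4 IMPLIES p3) IMPLIES (p3 OR p1)) IMPLIES p4) OR p3   — eliminate IMPLIES
≡ NOT (NOT ((p4 IMPLIES p3) IMPLIES (p3 OR p1)) OR p4) OR p3   — eliminate IMPLIES
≡ NOT (NOT (NOT (p4 IMPLIES p3) OR p3 OR p1) OR p4) OR p3   — eliminate IMPLIES
≡ NOT (NOT (NOT (NOT p4 OR p3) OR p3 OR p1) OR p4) OR p3   — eliminate IMPLIES
≡ (NOT NOT (NOT (NOT p4 OR p3) OR p3 OR p1) AND NOT p4) OR p3   — De Morgan
≡ ((NOT (NOT p4 OR p3) OR p3 OR p1) AND NOT p4) OR p3   — double negation
≡ (((NOT NOT p4 AND NOT p3) OR p3 OR p1) AND NOT p4) OR p3   — De Morgan
≡ (((p4 AND NOT p3) OR p3 OR p1) AND NOT p4) OR p3   — double negation
≡ (p4 AND NOT p3 AND NOT p4) OR (p3 AND NOT p4) OR (p1 AND NOT p4) OR p3   — distribute AND over OR
≡ (p1 AND NOT p4) OR p3   — simplify

(p1 AND NOT p4) OR p3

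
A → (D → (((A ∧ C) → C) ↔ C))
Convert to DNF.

¬A ∨ ¬D ∨ C

A → (D → (((A ∧ C) → C) ↔ C))
⇔ ¬A ∨ (D → (((A ∧ C) → C) ↔ C))   — eliminate →
⇔ ¬A ∨ ¬D ∨ (((A ∧ C) → C) ↔ C)   — eliminate →
⇔ ¬A ∨ ¬D ∨ ((((A ∧ C) → C) → C) ∧ (C → ((A ∧ C) → C)))   — eliminate ↔
⇔ ¬A ∨ ¬D ∨ ((¬((A ∧ C) → C) ∨ C) ∧ (C → ((A ∧ C) → C)))   — eliminate →
⇔ ¬A ∨ ¬D ∨ ((¬(¬(A ∧ C) ∨ C) ∨ C) ∧ (C → ((A ∧ C) → C)))   — eliminate →
⇔ ¬A ∨ ¬D ∨ ((¬(¬(A ∧ C) ∨ C) ∨ C) ∧ (¬C ∨ ((A ∧ C) → C)))   — eliminate →
⇔ ¬A ∨ ¬D ∨ ((¬(¬(A ∧ C) ∨ C) ∨ C) ∧ (¬C ∨ ¬(A ∧ C) ∨ C))   — eliminate →
⇔ ¬A ∨ ¬D ∨ (((¬¬(A ∧ C) ∧ ¬C) ∨ C) ∧ (¬C ∨ ¬(A ∧ C) ∨ C))   — De Morgan
⇔ ¬A ∨ ¬D ∨ (((A ∧ C ∧ ¬C) ∨ C) ∧ (¬C ∨ ¬(A ∧ C) ∨ C))   — double negation
⇔ ¬A ∨ ¬D ∨ (((A ∧ C ∧ ¬C) ∨ C) ∧ (¬C ∨ ¬A ∨ ¬C ∨ C))   — De Morgan
⇔ ¬A ∨ ¬D ∨ (A ∧ C ∧ ¬C ∧ ¬C) ∨ (A ∧ C ∧ ¬C ∧ ¬A) ∨ (A ∧ C ∧ ¬C ∧ ¬C) ∨ (A ∧ C ∧ ¬C ∧ C) ∨ (C ∧ ¬C) ∨ (C ∧ ¬A) ∨ (C ∧ ¬C) ∨ (C ∧ C)   — distribute ∧ over ∨
⇔ ¬A ∨ ¬D ∨ C   — simplify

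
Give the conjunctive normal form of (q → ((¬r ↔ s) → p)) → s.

(q ∨ s) ∧ (r ∨ s) ∧ (¬p ∨ s)

(q → ((¬r ↔ s) → p)) → s
≡ ¬(q → ((¬r ↔ s) → p)) ∨ s
≡ ¬(¬q ∨ ((¬r ↔ s) → p)) ∨ s
≡ ¬(¬q ∨ ¬(¬r ↔ s) ∨ p) ∨ s
≡ ¬(¬q ∨ ¬((¬r → s) ∧ (s → ¬r)) ∨ p) ∨ s
≡ ¬(¬q ∨ ¬((¬¬r ∨ s) ∧ (s → ¬r)) ∨ p) ∨ s
≡ ¬(¬q ∨ ¬((¬¬r ∨ s) ∧ (¬s ∨ ¬r)) ∨ p) ∨ s
≡ (¬¬q ∧ ¬¬((¬¬r ∨ s) ∧ (¬s ∨ ¬r)) ∧ ¬p) ∨ s
≡ (q ∧ ¬¬((¬¬r ∨ s) ∧ (¬s ∨ ¬r)) ∧ ¬p) ∨ s
≡ (q ∧ (¬¬r ∨ s) ∧ (¬s ∨ ¬r) ∧ ¬p) ∨ s
≡ (q ∧ (r ∨ s) ∧ (¬s ∨ ¬r) ∧ ¬p) ∨ s
≡ (q ∨ s) ∧ (r ∨ s ∨ s) ∧ (¬s ∨ ¬r ∨ s) ∧ (¬p ∨ s)
≡ (q ∨ s) ∧ (r ∨ s) ∧ (¬p ∨ s)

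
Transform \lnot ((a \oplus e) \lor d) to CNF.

\lnot ((a \oplus e) \lor d)
≡ \lnot ((a \lor e) \land \lnot (a \land e) \lor d)   — expand \oplus
≡ \lnot ((a \lor e) \land \lnot (a \land e)) \land \lnot d   — De Morgan
≡ (\lnot (a \lor e) \lor \lnot \lnot (a \land e)) \land \lnot d   — De Morgan
≡ (\lnot a \land \lnot e \lor \lnot \lnot (a \land e)) \land \lnot d   — De Morgan
≡ (\lnot a \land \lnot e \lor a \land e) \land \lnot d   — double negation
≡ (\lnot a \lor a) \land (\lnot a \lor e) \land (\lnot e \lor a) \land (\lnot e \lor e) \land \lnot d   — distribute \lor over \land
≡ (\lnot a \lor e) \land (\lnot e \lor a) \land \lnot d   — simplify

(\lnot a \lor e) \land (\lnot e \lor a) \land \lnot d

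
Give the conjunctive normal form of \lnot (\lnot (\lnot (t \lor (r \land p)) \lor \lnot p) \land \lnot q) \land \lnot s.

\lnot (\lnot (\lnot (t \lor (r \land p)) \lor \lnot p) \land \lnot q) \land \lnot s
⇔ (\lnot \lnot (\lnot (t \lor (r \land p)) \lor \lnot p) \lor \lnot \lnot q) \land \lnot s   [De Morgan]
⇔ (\lnot (t \lor (r \land p)) \lor \lnot p \lor \lnot \lnot q) \land \lnot s   [double negation]
⇔ ((\lnot t \land \lnot (r \land p)) \lor \lnot p \lor \lnot \lnot q) \land \lnot s   [De Morgan]
⇔ ((\lnot t \land (\lnot r \lor \lnot p)) \lor \lnot p \lor \lnot \lnot q) \land \lnot s   [De Morgan]
⇔ ((\lnot t \land (\lnot r \lor \lnot p)) \lor \lnot p \lor q) \land \lnot s   [double negation]
⇔ (\lnot t \lor \lnot p \lor q) \land (\lnot r \lor \lnot p \lor \lnot p \lor q) \land \lnot s   [distribute \lor over \land]
⇔ (\lnot t \lor \lnot p \lor q) \land (\lnot r \lor \lnot p \lor q) \land \lnot s   [simplify]

(\lnot t \lor \lnot p \lor q) \land (\lnot r \lor \lnot p \lor q) \land \lnot s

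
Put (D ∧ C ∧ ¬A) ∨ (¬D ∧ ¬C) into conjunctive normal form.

(D ∨ ¬C) ∧ (C ∨ ¬D) ∧ (¬A ∨ ¬D) ∧ (¬A ∨ ¬C)

(D ∧ C ∧ ¬A) ∨ (¬D ∧ ¬C)
≡ (D ∨ ¬D) ∧ (D ∨ ¬C) ∧ (C ∨ ¬D) ∧ (C ∨ ¬C) ∧ (¬A ∨ ¬D) ∧ (¬A ∨ ¬C)   — distribute ∨ over ∧
≡ (D ∨ ¬C) ∧ (C ∨ ¬D) ∧ (¬A ∨ ¬D) ∧ (¬A ∨ ¬C)   — simplify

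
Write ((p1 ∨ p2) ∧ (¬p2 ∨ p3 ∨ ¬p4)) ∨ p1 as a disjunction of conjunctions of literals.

(p2 ∧ p3) ∨ (p2 ∧ ¬p4) ∨ p1

((p1 ∨ p2) ∧ (¬p2 ∨ p3 ∨ ¬p4)) ∨ p1
= (p1 ∧ ¬p2) ∨ (p1 ∧ p3) ∨ (p1 ∧ ¬p4) ∨ (p2 ∧ ¬p2) ∨ (p2 ∧ p3) ∨ (p2 ∧ ¬p4) ∨ p1
= (p2 ∧ p3) ∨ (p2 ∧ ¬p4) ∨ p1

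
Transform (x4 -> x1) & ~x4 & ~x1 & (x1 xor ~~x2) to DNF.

(x4 -> x1) & ~x4 & ~x1 & (x1 xor ~~x2)
⇔ (~x4 | x1) & ~x4 & ~x1 & (x1 xor ~~x2)   [eliminate ->]
⇔ (~x4 | x1) & ~x4 & ~x1 & ((x1 & ~~~x2) | (~x1 & ~~x2))   [expand xor]
⇔ (~x4 | x1) & ~x4 & ~x1 & ((x1 & ~x2) | (~x1 & ~~x2))   [double negation]
⇔ (~x4 | x1) & ~x4 & ~x1 & ((x1 & ~x2) | (~x1 & x2))   [double negation]
⇔ (~x4 & ~x4 & ~x1 & x1 & ~x2) | (~x4 & ~x4 & ~x1 & ~x1 & x2) | (x1 & ~x4 & ~x1 & x1 & ~x2) | (x1 & ~x4 & ~x1 & ~x1 & x2)   [distribute & over |]
⇔ ~x4 & ~x1 & x2   [simplify]

~x4 & ~x1 & x2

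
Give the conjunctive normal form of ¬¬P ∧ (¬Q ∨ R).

¬¬P ∧ (¬Q ∨ R)
= P ∧ (¬Q ∨ R)   [double negation]

P ∧ (¬Q ∨ R)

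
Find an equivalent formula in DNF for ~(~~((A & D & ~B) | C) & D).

(~A & ~C) | (B & ~C) | ~D

~(~~((A & D & ~B) | C) & D)
= ~~~((A & D & ~B) | C) | ~D   — De Morgan
= ~((A & D & ~B) | C) | ~D   — double negation
= (~(A & D & ~B) & ~C) | ~D   — De Morgan
= ((~A | ~D | ~~B) & ~C) | ~D   — De Morgan
= ((~A | ~D | B) & ~C) | ~D   — double negation
= (~A & ~C) | (~D & ~C) | (B & ~C) | ~D   — distribute & over |
= (~A & ~C) | (B & ~C) | ~D   — simplify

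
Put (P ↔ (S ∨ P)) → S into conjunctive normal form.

(P ↔ (S ∨ P)) → S
⇔ ¬(P ↔ (S ∨ P)) ∨ S   (eliminate →)
⇔ ¬((P → (S ∨ P)) ∧ ((S ∨ P) → P)) ∨ S   (eliminate ↔)
⇔ ¬((¬P ∨ S ∨ P) ∧ ((S ∨ P) → P)) ∨ S   (eliminate →)
⇔ ¬((¬P ∨ S ∨ P) ∧ (¬(S ∨ P) ∨ P)) ∨ S   (eliminate →)
⇔ ¬(¬P ∨ S ∨ P) ∨ ¬(¬(S ∨ P) ∨ P) ∨ S   (De Morgan)
⇔ (¬¬P ∧ ¬S ∧ ¬P) ∨ ¬(¬(S ∨ P) ∨ P) ∨ S   (De Morgan)
⇔ (P ∧ ¬S ∧ ¬P) ∨ ¬(¬(S ∨ P) ∨ P) ∨ S   (double negation)
⇔ (P ∧ ¬S ∧ ¬P) ∨ (¬¬(S ∨ P) ∧ ¬P) ∨ S   (De Morgan)
⇔ (P ∧ ¬S ∧ ¬P) ∨ ((S ∨ P) ∧ ¬P) ∨ S   (double negation)
⇔ (P ∨ S ∨ P ∨ S) ∧ (P ∨ ¬P ∨ S) ∧ (¬S ∨ S ∨ P ∨ S) ∧ (¬S ∨ ¬P ∨ S) ∧ (¬P ∨ S ∨ P ∨ S) ∧ (¬P ∨ ¬P ∨ S)   (distribute ∨ over ∧)
⇔ (P ∨ S) ∧ (¬P ∨ S)   (simplify)

(P ∨ S) ∧ (¬P ∨ S)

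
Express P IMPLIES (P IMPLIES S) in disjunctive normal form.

NOT P OR S

P IMPLIES (P IMPLIES S)
≡ NOT P OR (P IMPLIES S)   (eliminate IMPLIES)
≡ NOT P OR NOT P OR S   (eliminate IMPLIES)
≡ NOT P OR S   (simplify)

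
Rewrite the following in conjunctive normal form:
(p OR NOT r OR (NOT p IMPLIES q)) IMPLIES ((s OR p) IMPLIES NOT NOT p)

(r OR NOT s OR p) AND (NOT q OR NOT s OR p)

(p OR NOT r OR (NOT p IMPLIES q)) IMPLIES ((s OR p) IMPLIES NOT NOT p)
⇔ NOT (p OR NOT r OR (NOT p IMPLIES q)) OR ((s OR p) IMPLIES NOT NOT p)   (eliminate IMPLIES)
⇔ NOT (p OR NOT r OR NOT NOT p OR q) OR ((s OR p) IMPLIES NOT NOT p)   (eliminate IMPLIES)
⇔ NOT (p OR NOT r OR NOT NOT p OR q) OR NOT (s OR p) OR NOT NOT p   (eliminate IMPLIES)
⇔ (NOT p AND NOT NOT r AND NOT NOT NOT p AND NOT q) OR NOT (s OR p) OR NOT NOT p   (De Morgan)
⇔ (NOT p AND r AND NOT NOT NOT p AND NOT q) OR NOT (s OR p) OR NOT NOT p   (double negation)
⇔ (NOT p AND r AND NOT p AND NOT q) OR NOT (s OR p) OR NOT NOT p   (double negation)
⇔ (NOT p AND r AND NOT p AND NOT q) OR (NOT s AND NOT p) OR NOT NOT p   (De Morgan)
⇔ (NOT p AND r AND NOT p AND NOT q) OR (NOT s AND NOT p) OR p   (double negation)
⇔ (NOT p OR NOT s OR p) AND (NOT p OR NOT p OR p) AND (r OR NOT s OR p) AND (r OR NOT p OR p) AND (NOT p OR NOT s OR p) AND (NOT p OR NOT p OR p) AND (NOT q OR NOT s OR p) AND (NOT q OR NOT p OR p)   (distribute OR over AND)
⇔ (r OR NOT s OR p) AND (NOT q OR NOT s OR p)   (simplify)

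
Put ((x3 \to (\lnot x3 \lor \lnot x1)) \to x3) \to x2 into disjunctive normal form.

((x3 \to (\lnot x3 \lor \lnot x1)) \to x3) \to x2
⇔ \lnot ((x3 \to (\lnot x3 \lor \lnot x1)) \to x3) \lor x2   — eliminate \to
⇔ \lnot (\lnot (x3 \to (\lnot x3 \lor \lnot x1)) \lor x3) \lor x2   — eliminate \to
⇔ \lnot (\lnot (\lnot x3 \lor \lnot x3 \lor \lnot x1) \lor x3) \lor x2   — eliminate \to
⇔ (\lnot \lnot (\lnot x3 \lor \lnot x3 \lor \lnot x1) \land \lnot x3) \lor x2   — De Morgan
⇔ ((\lnot x3 \lor \lnot x3 \lor \lnot x1) \land \lnot x3) \lor x2   — double negation
⇔ (\lnot x3 \land \lnot x3) \lor (\lnot x3 \land \lnot x3) \lor (\lnot x1 \land \lnot x3) \lor x2   — distribute \land over \lor
⇔ \lnot x3 \lor x2   — simplify

\lnot x3 \lor x2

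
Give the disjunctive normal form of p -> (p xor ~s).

p -> (p xor ~s)
= ~p | (p xor ~s)   (eliminate ->)
= ~p | (p & ~~s) | (~p & ~s)   (expand xor)
= ~p | (p & s) | (~p & ~s)   (double negation)
= ~p | (p & s)   (simplify)

~p | (p & s)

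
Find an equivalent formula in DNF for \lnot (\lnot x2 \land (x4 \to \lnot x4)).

x2 \lor x4

\lnot (\lnot x2 \land (x4 \to \lnot x4))
⇔ \lnot (\lnot x2 \land (\lnot x4 \lor \lnot x4))   [eliminate \to]
⇔ \lnot \lnot x2 \lor \lnot (\lnot x4 \lor \lnot x4)   [De Morgan]
⇔ x2 \lor \lnot (\lnot x4 \lor \lnot x4)   [double negation]
⇔ x2 \lor (\lnot \lnot x4 \land \lnot \lnot x4)   [De Morgan]
⇔ x2 \lor (x4 \land \lnot \lnot x4)   [double negation]
⇔ x2 \lor (x4 \land x4)   [double negation]
⇔ x2 \lor x4   [simplify]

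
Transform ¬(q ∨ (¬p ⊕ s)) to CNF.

¬q ∧ (p ∨ s) ∧ (¬s ∨ ¬p)

¬(q ∨ (¬p ⊕ s))
= ¬(q ∨ ((¬p ∨ s) ∧ ¬(¬p ∧ s)))   [expand ⊕]
= ¬q ∧ ¬((¬p ∨ s) ∧ ¬(¬p ∧ s))   [De Morgan]
= ¬q ∧ (¬(¬p ∨ s) ∨ ¬¬(¬p ∧ s))   [De Morgan]
= ¬q ∧ ((¬¬p ∧ ¬s) ∨ ¬¬(¬p ∧ s))   [De Morgan]
= ¬q ∧ ((p ∧ ¬s) ∨ ¬¬(¬p ∧ s))   [double negation]
= ¬q ∧ ((p ∧ ¬s) ∨ (¬p ∧ s))   [double negation]
= ¬q ∧ (p ∨ ¬p) ∧ (p ∨ s) ∧ (¬s ∨ ¬p) ∧ (¬s ∨ s)   [distribute ∨ over ∧]
= ¬q ∧ (p ∨ s) ∧ (¬s ∨ ¬p)   [simplify]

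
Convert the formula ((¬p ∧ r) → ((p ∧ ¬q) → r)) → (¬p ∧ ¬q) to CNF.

¬p ∧ ¬q

((¬p ∧ r) → ((p ∧ ¬q) → r)) → (¬p ∧ ¬q)
≡ ¬((¬p ∧ r) → ((p ∧ ¬q) → r)) ∨ (¬p ∧ ¬q)
≡ ¬(¬(¬p ∧ r) ∨ ((p ∧ ¬q) → r)) ∨ (¬p ∧ ¬q)
≡ ¬(¬(¬p ∧ r) ∨ ¬(p ∧ ¬q) ∨ r) ∨ (¬p ∧ ¬q)
≡ (¬¬(¬p ∧ r) ∧ ¬¬(p ∧ ¬q) ∧ ¬r) ∨ (¬p ∧ ¬q)
≡ (¬p ∧ r ∧ ¬¬(p ∧ ¬q) ∧ ¬r) ∨ (¬p ∧ ¬q)
≡ (¬p ∧ r ∧ p ∧ ¬q ∧ ¬r) ∨ (¬p ∧ ¬q)
≡ (¬p ∨ ¬p) ∧ (¬p ∨ ¬q) ∧ (r ∨ ¬p) ∧ (r ∨ ¬q) ∧ (p ∨ ¬p) ∧ (p ∨ ¬q) ∧ (¬q ∨ ¬p) ∧ (¬q ∨ ¬q) ∧ (¬r ∨ ¬p) ∧ (¬r ∨ ¬q)
≡ ¬p ∧ ¬q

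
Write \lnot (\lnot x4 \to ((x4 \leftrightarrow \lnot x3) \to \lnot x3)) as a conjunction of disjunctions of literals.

\lnot (\lnot x4 \to ((x4 \leftrightarrow \lnot x3) \to \lnot x3))
≡ \lnot (\lnot \lnot x4 \lor ((x4 \leftrightarrow \lnot x3) \to \lnot x3))
≡ \lnot (\lnot \lnot x4 \lor \lnot (x4 \leftrightarrow \lnot x3) \lor \lnot x3)
≡ \lnot (\lnot \lnot x4 \lor \lnot ((x4 \to \lnot x3) \land (\lnot x3 \to x4)) \lor \lnot x3)
≡ \lnot (\lnot \lnot x4 \lor \lnot ((\lnot x4 \lor \lnot x3) \land (\lnot x3 \to x4)) \lor \lnot x3)
≡ \lnot (\lnot \lnot x4 \lor \lnot ((\lnot x4 \lor \lnot x3) \land (\lnot \lnot x3 \lor x4)) \lor \lnot x3)
≡ \lnot \lnot \lnot x4 \land \lnot \lnot ((\lnot x4 \lor \lnot x3) \land (\lnot \lnot x3 \lor x4)) \land \lnot \lnot x3
≡ \lnot x4 \land \lnot \lnot ((\lnot x4 \lor \lnot x3) \land (\lnot \lnot x3 \lor x4)) \land \lnot \lnot x3
≡ \lnot x4 \land (\lnot x4 \lor \lnot x3) \land (\lnot \lnot x3 \lor x4) \land \lnot \lnot x3
≡ \lnot x4 \land (\lnot x4 \lor \lnot x3) \land (x3 \lor x4) \land \lnot \lnot x3
≡ \lnot x4 \land (\lnot x4 \lor \lnot x3) \land (x3 \lor x4) \land x3
≡ \lnot x4 \land x3

\lnot x4 \land x3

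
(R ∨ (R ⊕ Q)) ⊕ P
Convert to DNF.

(R ∨ (R ⊕ Q)) ⊕ P
≡ ((R ∨ (R ⊕ Q)) ∧ ¬P) ∨ (¬(R ∨ (R ⊕ Q)) ∧ P)   — expand ⊕
≡ ((R ∨ (R ∧ ¬Q) ∨ (¬R ∧ Q)) ∧ ¬P) ∨ (¬(R ∨ (R ⊕ Q)) ∧ P)   — expand ⊕
≡ ((R ∨ (R ∧ ¬Q) ∨ (¬R ∧ Q)) ∧ ¬P) ∨ (¬(R ∨ (R ∧ ¬Q) ∨ (¬R ∧ Q)) ∧ P)   — expand ⊕
≡ ((R ∨ (R ∧ ¬Q) ∨ (¬R ∧ Q)) ∧ ¬P) ∨ (¬R ∧ ¬(R ∧ ¬Q) ∧ ¬(¬R ∧ Q) ∧ P)   — De Morgan
≡ ((R ∨ (R ∧ ¬Q) ∨ (¬R ∧ Q)) ∧ ¬P) ∨ (¬R ∧ (¬R ∨ ¬¬Q) ∧ ¬(¬R ∧ Q) ∧ P)   — De Morgan
≡ ((R ∨ (R ∧ ¬Q) ∨ (¬R ∧ Q)) ∧ ¬P) ∨ (¬R ∧ (¬R ∨ Q) ∧ ¬(¬R ∧ Q) ∧ P)   — double negation
≡ ((R ∨ (R ∧ ¬Q) ∨ (¬R ∧ Q)) ∧ ¬P) ∨ (¬R ∧ (¬R ∨ Q) ∧ (¬¬R ∨ ¬Q) ∧ P)   — De Morgan
≡ ((R ∨ (R ∧ ¬Q) ∨ (¬R ∧ Q)) ∧ ¬P) ∨ (¬R ∧ (¬R ∨ Q) ∧ (R ∨ ¬Q) ∧ P)   — double negation
≡ (R ∧ ¬P) ∨ (R ∧ ¬Q ∧ ¬P) ∨ (¬R ∧ Q ∧ ¬P) ∨ (¬R ∧ ¬R ∧ R ∧ P) ∨ (¬R ∧ ¬R ∧ ¬Q ∧ P) ∨ (¬R ∧ Q ∧ R ∧ P) ∨ (¬R ∧ Q ∧ ¬Q ∧ P)   — distribute ∧ over ∨
≡ (R ∧ ¬P) ∨ (¬R ∧ Q ∧ ¬P) ∨ (¬R ∧ ¬Q ∧ P)   — simplify

(R ∧ ¬P) ∨ (¬R ∧ Q ∧ ¬P) ∨ (¬R ∧ ¬Q ∧ P)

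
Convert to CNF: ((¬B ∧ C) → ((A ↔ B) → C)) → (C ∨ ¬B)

((¬B ∧ C) → ((A ↔ B) → C)) → (C ∨ ¬B)
≡ ¬((¬B ∧ C) → ((A ↔ B) → C)) ∨ C ∨ ¬B
≡ ¬(¬(¬B ∧ C) ∨ ((A ↔ B) → C)) ∨ C ∨ ¬B
≡ ¬(¬(¬B ∧ C) ∨ ¬(A ↔ B) ∨ C) ∨ C ∨ ¬B
≡ ¬(¬(¬B ∧ C) ∨ ¬((A → B) ∧ (B → A)) ∨ C) ∨ C ∨ ¬B
≡ ¬(¬(¬B ∧ C) ∨ ¬((¬A ∨ B) ∧ (B → A)) ∨ C) ∨ C ∨ ¬B
≡ ¬(¬(¬B ∧ C) ∨ ¬((¬A ∨ B) ∧ (¬B ∨ A)) ∨ C) ∨ C ∨ ¬B
≡ (¬¬(¬B ∧ C) ∧ ¬¬((¬A ∨ B) ∧ (¬B ∨ A)) ∧ ¬C) ∨ C ∨ ¬B
≡ (¬B ∧ C ∧ ¬¬((¬A ∨ B) ∧ (¬B ∨ A)) ∧ ¬C) ∨ C ∨ ¬B
≡ (¬B ∧ C ∧ (¬A ∨ B) ∧ (¬B ∨ A) ∧ ¬C) ∨ C ∨ ¬B
≡ (¬B ∨ C ∨ ¬B) ∧ (C ∨ C ∨ ¬B) ∧ (¬A ∨ B ∨ C ∨ ¬B) ∧ (¬B ∨ A ∨ C ∨ ¬B) ∧ (¬C ∨ C ∨ ¬B)
≡ ¬B ∨ C

¬B ∨ C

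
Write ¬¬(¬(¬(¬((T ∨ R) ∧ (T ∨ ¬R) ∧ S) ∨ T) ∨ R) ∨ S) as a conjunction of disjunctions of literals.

¬¬(¬(¬(¬((T ∨ R) ∧ (T ∨ ¬R) ∧ S) ∨ T) ∨ R) ∨ S)
≡ ¬(¬(¬((T ∨ R) ∧ (T ∨ ¬R) ∧ S) ∨ T) ∨ R) ∨ S   (double negation)
≡ ¬¬(¬((T ∨ R) ∧ (T ∨ ¬R) ∧ S) ∨ T) ∧ ¬R ∨ S   (De Morgan)
≡ (¬((T ∨ R) ∧ (T ∨ ¬R) ∧ S) ∨ T) ∧ ¬R ∨ S   (double negation)
≡ (¬(T ∨ R) ∨ ¬(T ∨ ¬R) ∨ ¬S ∨ T) ∧ ¬R ∨ S   (De Morgan)
≡ (¬T ∧ ¬R ∨ ¬(T ∨ ¬R) ∨ ¬S ∨ T) ∧ ¬R ∨ S   (De Morgan)
≡ (¬T ∧ ¬R ∨ ¬T ∧ ¬¬R ∨ ¬S ∨ T) ∧ ¬R ∨ S   (De Morgan)
≡ (¬T ∧ ¬R ∨ ¬T ∧ R ∨ ¬S ∨ T) ∧ ¬R ∨ S   (double negation)
≡ (¬T ∨ ¬T ∨ ¬S ∨ T ∨ S) ∧ (¬T ∨ R ∨ ¬S ∨ T ∨ S) ∧ (¬R ∨ ¬T ∨ ¬S ∨ T ∨ S) ∧ (¬R ∨ R ∨ ¬S ∨ T ∨ S) ∧ (¬R ∨ S)   (distribute ∨ over ∧)
≡ ¬R ∨ S   (simplify)

¬R ∨ S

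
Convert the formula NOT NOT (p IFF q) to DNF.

(NOT p AND NOT q) OR (q AND p)

NOT NOT (p IFF q)
≡ NOT NOT ((p IMPLIES q) AND (q IMPLIES p))   [eliminate IFF]
≡ NOT NOT ((NOT p OR q) AND (q IMPLIES p))   [eliminate IMPLIES]
≡ NOT NOT ((NOT p OR q) AND (NOT q OR p))   [eliminate IMPLIES]
≡ (NOT p OR q) AND (NOT q OR p)   [double negation]
≡ (NOT p AND NOT q) OR (NOT p AND p) OR (q AND NOT q) OR (q AND p)   [distribute AND over OR]
≡ (NOT p AND NOT q) OR (q AND p)   [simplify]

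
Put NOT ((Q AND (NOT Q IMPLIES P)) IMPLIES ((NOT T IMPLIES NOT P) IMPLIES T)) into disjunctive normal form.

Q AND NOT P AND NOT T

NOT ((Q AND (NOT Q IMPLIES P)) IMPLIES ((NOT T IMPLIES NOT P) IMPLIES T))
≡ NOT (NOT (Q AND (NOT Q IMPLIES P)) OR ((NOT T IMPLIES NOT P) IMPLIES T))   [eliminate IMPLIES]
≡ NOT (NOT (Q AND (NOT NOT Q OR P)) OR ((NOT T IMPLIES NOT P) IMPLIES T))   [eliminate IMPLIES]
≡ NOT (NOT (Q AND (NOT NOT Q OR P)) OR NOT (NOT T IMPLIES NOT P) OR T)   [eliminate IMPLIES]
≡ NOT (NOT (Q AND (NOT NOT Q OR P)) OR NOT (NOT NOT T OR NOT P) OR T)   [eliminate IMPLIES]
≡ NOT NOT (Q AND (NOT NOT Q OR P)) AND NOT NOT (NOT NOT T OR NOT P) AND NOT T   [De Morgan]
≡ Q AND (NOT NOT Q OR P) AND NOT NOT (NOT NOT T OR NOT P) AND NOT T   [double negation]
≡ Q AND (Q OR P) AND NOT NOT (NOT NOT T OR NOT P) AND NOT T   [double negation]
≡ Q AND (Q OR P) AND (NOT NOT T OR NOT P) AND NOT T   [double negation]
≡ Q AND (Q OR P) AND (T OR NOT P) AND NOT T   [double negation]
≡ (Q AND Q AND T AND NOT T) OR (Q AND Q AND NOT P AND NOT T) OR (Q AND P AND T AND NOT T) OR (Q AND P AND NOT P AND NOT T)   [distribute AND over OR]
≡ Q AND NOT P AND NOT T   [simplify]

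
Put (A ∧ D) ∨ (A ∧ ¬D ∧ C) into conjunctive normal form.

A ∧ (D ∨ C)

(A ∧ D) ∨ (A ∧ ¬D ∧ C)
≡ (A ∨ A) ∧ (A ∨ ¬D) ∧ (A ∨ C) ∧ (D ∨ A) ∧ (D ∨ ¬D) ∧ (D ∨ C)   (distribute ∨ over ∧)
≡ A ∧ (D ∨ C)   (simplify)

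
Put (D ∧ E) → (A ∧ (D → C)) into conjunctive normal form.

(D ∧ E) → (A ∧ (D → C))
≡ ¬(D ∧ E) ∨ (A ∧ (D → C))   [eliminate →]
≡ ¬(D ∧ E) ∨ (A ∧ (¬D ∨ C))   [eliminate →]
≡ ¬D ∨ ¬E ∨ (A ∧ (¬D ∨ C))   [De Morgan]
≡ (¬D ∨ ¬E ∨ A) ∧ (¬D ∨ ¬E ∨ ¬D ∨ C)   [distribute ∨ over ∧]
≡ (¬D ∨ ¬E ∨ A) ∧ (¬D ∨ ¬E ∨ C)   [simplify]

(¬D ∨ ¬E ∨ A) ∧ (¬D ∨ ¬E ∨ C)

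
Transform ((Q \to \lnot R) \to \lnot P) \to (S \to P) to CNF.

((Q \to \lnot R) \to \lnot P) \to (S \to P)
≡ \lnot ((Q \to \lnot R) \to \lnot P) \lor (S \to P)   [eliminate \to]
≡ \lnot (\lnot (Q \to \lnot R) \lor \lnot P) \lor (S \to P)   [eliminate \to]
≡ \lnot (\lnot (\lnot Q \lor \lnot R) \lor \lnot P) \lor (S \to P)   [eliminate \to]
≡ \lnot (\lnot (\lnot Q \lor \lnot R) \lor \lnot P) \lor \lnot S \lor P   [eliminate \to]
≡ (\lnot \lnot (\lnot Q \lor \lnot R) \land \lnot \lnot P) \lor \lnot S \lor P   [De Morgan]
≡ ((\lnot Q \lor \lnot R) \land \lnot \lnot P) \lor \lnot S \lor P   [double negation]
≡ ((\lnot Q \lor \lnot R) \land P) \lor \lnot S \lor P   [double negation]
≡ (\lnot Q \lor \lnot R \lor \lnot S \lor P) \land (P \lor \lnot S \lor P)   [distribute \lor over \land]
≡ P \lor \lnot S   [simplify]

P \lor \lnot S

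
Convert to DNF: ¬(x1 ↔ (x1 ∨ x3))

x3 ∧ ¬x1

¬(x1 ↔ (x1 ∨ x3))
≡ ¬((x1 → (x1 ∨ x3)) ∧ ((x1 ∨ x3) → x1))   (eliminate ↔)
≡ ¬((¬x1 ∨ x1 ∨ x3) ∧ ((x1 ∨ x3) → x1))   (eliminate →)
≡ ¬((¬x1 ∨ x1 ∨ x3) ∧ (¬(x1 ∨ x3) ∨ x1))   (eliminate →)
≡ ¬(¬x1 ∨ x1 ∨ x3) ∨ ¬(¬(x1 ∨ x3) ∨ x1)   (De Morgan)
≡ (¬¬x1 ∧ ¬x1 ∧ ¬x3) ∨ ¬(¬(x1 ∨ x3) ∨ x1)   (De Morgan)
≡ (x1 ∧ ¬x1 ∧ ¬x3) ∨ ¬(¬(x1 ∨ x3) ∨ x1)   (double negation)
≡ (x1 ∧ ¬x1 ∧ ¬x3) ∨ (¬¬(x1 ∨ x3) ∧ ¬x1)   (De Morgan)
≡ (x1 ∧ ¬x1 ∧ ¬x3) ∨ ((x1 ∨ x3) ∧ ¬x1)   (double negation)
≡ (x1 ∧ ¬x1 ∧ ¬x3) ∨ (x1 ∧ ¬x1) ∨ (x3 ∧ ¬x1)   (distribute ∧ over ∨)
≡ x3 ∧ ¬x1   (simplify)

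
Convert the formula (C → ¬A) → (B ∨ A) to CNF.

A ∨ B

(C → ¬A) → (B ∨ A)
= ¬(C → ¬A) ∨ B ∨ A   [eliminate →]
= ¬(¬C ∨ ¬A) ∨ B ∨ A   [eliminate →]
= (¬¬C ∧ ¬¬A) ∨ B ∨ A   [De Morgan]
= (C ∧ ¬¬A) ∨ B ∨ A   [double negation]
= (C ∧ A) ∨ B ∨ A   [double negation]
= (C ∨ B ∨ A) ∧ (A ∨ B ∨ A)   [distribute ∨ over ∧]
= A ∨ B   [simplify]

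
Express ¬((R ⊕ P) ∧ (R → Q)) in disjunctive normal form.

¬((R ⊕ P) ∧ (R → Q))
≡ ¬(((R ∧ ¬P) ∨ (¬R ∧ P)) ∧ (R → Q))   — expand ⊕
≡ ¬(((R ∧ ¬P) ∨ (¬R ∧ P)) ∧ (¬R ∨ Q))   — eliminate →
≡ ¬((R ∧ ¬P) ∨ (¬R ∧ P)) ∨ ¬(¬R ∨ Q)   — De Morgan
≡ (¬(R ∧ ¬P) ∧ ¬(¬R ∧ P)) ∨ ¬(¬R ∨ Q)   — De Morgan
≡ ((¬R ∨ ¬¬P) ∧ ¬(¬R ∧ P)) ∨ ¬(¬R ∨ Q)   — De Morgan
≡ ((¬R ∨ P) ∧ ¬(¬R ∧ P)) ∨ ¬(¬R ∨ Q)   — double negation
≡ ((¬R ∨ P) ∧ (¬¬R ∨ ¬P)) ∨ ¬(¬R ∨ Q)   — De Morgan
≡ ((¬R ∨ P) ∧ (R ∨ ¬P)) ∨ ¬(¬R ∨ Q)   — double negation
≡ ((¬R ∨ P) ∧ (R ∨ ¬P)) ∨ (¬¬R ∧ ¬Q)   — De Morgan
≡ ((¬R ∨ P) ∧ (R ∨ ¬P)) ∨ (R ∧ ¬Q)   — double negation
≡ (¬R ∧ R) ∨ (¬R ∧ ¬P) ∨ (P ∧ R) ∨ (P ∧ ¬P) ∨ (R ∧ ¬Q)   — distribute ∧ over ∨
≡ (¬R ∧ ¬P) ∨ (P ∧ R) ∨ (R ∧ ¬Q)   — simplify

(¬R ∧ ¬P) ∨ (P ∧ R) ∨ (R ∧ ¬Q)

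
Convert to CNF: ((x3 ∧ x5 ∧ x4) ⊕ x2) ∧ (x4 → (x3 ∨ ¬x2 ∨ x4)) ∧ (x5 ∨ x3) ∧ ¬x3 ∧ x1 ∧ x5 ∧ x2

¬x3 ∧ x1 ∧ x5 ∧ x2

((x3 ∧ x5 ∧ x4) ⊕ x2) ∧ (x4 → (x3 ∨ ¬x2 ∨ x4)) ∧ (x5 ∨ x3) ∧ ¬x3 ∧ x1 ∧ x5 ∧ x2
≡ ((x3 ∧ x5 ∧ x4) ∨ x2) ∧ ¬(x3 ∧ x5 ∧ x4 ∧ x2) ∧ (x4 → (x3 ∨ ¬x2 ∨ x4)) ∧ (x5 ∨ x3) ∧ ¬x3 ∧ x1 ∧ x5 ∧ x2   [expand ⊕]
≡ ((x3 ∧ x5 ∧ x4) ∨ x2) ∧ ¬(x3 ∧ x5 ∧ x4 ∧ x2) ∧ (¬x4 ∨ x3 ∨ ¬x2 ∨ x4) ∧ (x5 ∨ x3) ∧ ¬x3 ∧ x1 ∧ x5 ∧ x2   [eliminate →]
≡ ((x3 ∧ x5 ∧ x4) ∨ x2) ∧ (¬x3 ∨ ¬x5 ∨ ¬x4 ∨ ¬x2) ∧ (¬x4 ∨ x3 ∨ ¬x2 ∨ x4) ∧ (x5 ∨ x3) ∧ ¬x3 ∧ x1 ∧ x5 ∧ x2   [De Morgan]
≡ (x3 ∨ x2) ∧ (x5 ∨ x2) ∧ (x4 ∨ x2) ∧ (¬x3 ∨ ¬x5 ∨ ¬x4 ∨ ¬x2) ∧ (¬x4 ∨ x3 ∨ ¬x2 ∨ x4) ∧ (x5 ∨ x3) ∧ ¬x3 ∧ x1 ∧ x5 ∧ x2   [distribute ∨ over ∧]
≡ ¬x3 ∧ x1 ∧ x5 ∧ x2   [simplify]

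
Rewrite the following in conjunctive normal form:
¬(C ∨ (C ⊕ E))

¬(C ∨ (C ⊕ E))
= ¬(C ∨ ((C ∨ E) ∧ ¬(C ∧ E)))   (expand ⊕)
= ¬C ∧ ¬((C ∨ E) ∧ ¬(C ∧ E))   (De Morgan)
= ¬C ∧ (¬(C ∨ E) ∨ ¬¬(C ∧ E))   (De Morgan)
= ¬C ∧ ((¬C ∧ ¬E) ∨ ¬¬(C ∧ E))   (De Morgan)
= ¬C ∧ ((¬C ∧ ¬E) ∨ (C ∧ E))   (double negation)
= ¬C ∧ (¬C ∨ C) ∧ (¬C ∨ E) ∧ (¬E ∨ C) ∧ (¬E ∨ E)   (distribute ∨ over ∧)
= ¬C ∧ (¬E ∨ C)   (simplify)

¬C ∧ (¬E ∨ C)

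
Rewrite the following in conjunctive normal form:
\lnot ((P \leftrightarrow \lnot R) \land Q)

(P \lor \lnot R \lor \lnot Q) \land (R \lor \lnot P \lor \lnot Q)

\lnot ((P \leftrightarrow \lnot R) \land Q)
⇔ \lnot ((P \to \lnot R) \land (\lnot R \to P) \land Q)
⇔ \lnot ((\lnot P \lor \lnot R) \land (\lnot R \to P) \land Q)
⇔ \lnot ((\lnot P \lor \lnot R) \land (\lnot \lnot R \lor P) \land Q)
⇔ \lnot (\lnot P \lor \lnot R) \lor \lnot (\lnot \lnot R \lor P) \lor \lnot Q
⇔ \lnot \lnot P \land \lnot \lnot R \lor \lnot (\lnot \lnot R \lor P) \lor \lnot Q
⇔ P \land \lnot \lnot R \lor \lnot (\lnot \lnot R \lor P) \lor \lnot Q
⇔ P \land R \lor \lnot (\lnot \lnot R \lor P) \lor \lnot Q
⇔ P \land R \lor \lnot \lnot \lnot R \land \lnot P \lor \lnot Q
⇔ P \land R \lor \lnot R \land \lnot P \lor \lnot Q
⇔ (P \lor \lnot R \lor \lnot Q) \land (P \lor \lnot P \lor \lnot Q) \land (R \lor \lnot R \lor \lnot Q) \land (R \lor \lnot P \lor \lnot Q)
⇔ (P \lor \lnot R \lor \lnot Q) \land (R \lor \lnot P \lor \lnot Q)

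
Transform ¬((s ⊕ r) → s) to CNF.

(s ∨ r) ∧ ¬s

¬((s ⊕ r) → s)
= ¬(¬(s ⊕ r) ∨ s)   — eliminate →
= ¬(¬((s ∨ r) ∧ ¬(s ∧ r)) ∨ s)   — expand ⊕
= ¬¬((s ∨ r) ∧ ¬(s ∧ r)) ∧ ¬s   — De Morgan
= (s ∨ r) ∧ ¬(s ∧ r) ∧ ¬s   — double negation
= (s ∨ r) ∧ (¬s ∨ ¬r) ∧ ¬s   — De Morgan
= (s ∨ r) ∧ ¬s   — simplify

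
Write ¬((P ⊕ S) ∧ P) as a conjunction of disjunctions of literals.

¬P ∨ S

¬((P ⊕ S) ∧ P)
≡ ¬((P ∨ S) ∧ ¬(P ∧ S) ∧ P)   — expand ⊕
≡ ¬(P ∨ S) ∨ ¬¬(P ∧ S) ∨ ¬P   — De Morgan
≡ (¬P ∧ ¬S) ∨ ¬¬(P ∧ S) ∨ ¬P   — De Morgan
≡ (¬P ∧ ¬S) ∨ (P ∧ S) ∨ ¬P   — double negation
≡ (¬P ∨ P ∨ ¬P) ∧ (¬P ∨ S ∨ ¬P) ∧ (¬S ∨ P ∨ ¬P) ∧ (¬S ∨ S ∨ ¬P)   — distribute ∨ over ∧
≡ ¬P ∨ S   — simplify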